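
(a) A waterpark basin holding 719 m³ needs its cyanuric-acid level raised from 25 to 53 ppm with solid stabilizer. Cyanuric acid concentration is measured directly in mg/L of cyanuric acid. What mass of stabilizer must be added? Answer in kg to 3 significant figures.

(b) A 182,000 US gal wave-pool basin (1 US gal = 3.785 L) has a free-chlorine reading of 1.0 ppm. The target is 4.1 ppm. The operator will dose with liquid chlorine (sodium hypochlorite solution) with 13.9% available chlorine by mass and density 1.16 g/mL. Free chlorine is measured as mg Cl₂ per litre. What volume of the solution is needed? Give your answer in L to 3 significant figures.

(a) 20.1 kg; (b) 13.2 L

(a) Volume: 719 m³ = 719,000 L.
(a) CYA to add: (53 − 25) = 28 mg/L × 719,000 L = 20,130 g cyanuric acid.

(b) Volume: 182,000 US gal × 3.785 L/gal = 688,870 L.
(b) Chlorine deficit: 4.1 − 1.0 = 3.1 ppm = 3.1 mg/L as Cl₂.
(b) Cl₂ equivalent needed: 3.1 mg/L × 688,870 L = 2,135,000 mg = 2135 g.
(b) Product at 13.9% available chlorine: 2135 / 0.139 = 15,360 g.
(b) Volume at density 1.16 g/mL: 15,360 g ÷ 1.16 g/mL = 13,240 mL.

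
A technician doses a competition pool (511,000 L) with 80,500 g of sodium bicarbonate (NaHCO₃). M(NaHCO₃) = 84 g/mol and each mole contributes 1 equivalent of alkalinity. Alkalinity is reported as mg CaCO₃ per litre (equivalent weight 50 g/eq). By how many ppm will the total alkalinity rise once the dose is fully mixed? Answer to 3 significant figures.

93.8 ppm

Moles of NaHCO₃: 80,500 g ÷ 84 g/mol = 958.3 mol → 958.3 eq of alkalinity.
As CaCO₃: 958.3 eq × 50 g/eq = 47,920 g.
Rise: 47,920 g / 511,000 L × 1000 = 93.77 mg/L.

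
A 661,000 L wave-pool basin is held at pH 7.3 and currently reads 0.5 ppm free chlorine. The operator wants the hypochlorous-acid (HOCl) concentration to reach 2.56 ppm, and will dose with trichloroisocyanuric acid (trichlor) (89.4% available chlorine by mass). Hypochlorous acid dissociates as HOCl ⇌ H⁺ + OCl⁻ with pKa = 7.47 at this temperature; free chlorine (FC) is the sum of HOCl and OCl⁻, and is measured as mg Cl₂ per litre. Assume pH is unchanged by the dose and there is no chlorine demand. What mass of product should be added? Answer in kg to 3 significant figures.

[OCl⁻]/[HOCl] = 10^(pH − pKa) = 10^(7.3 − 7.47) = 0.6761; fraction as HOCl = 1/(1 + 0.6761) = 0.5966.
Free chlorine required for 2.56 ppm HOCl: 2.56 / 0.5966 = 4.291 ppm.
FC to add: 4.291 − 0.5 = 3.791 mg/L as Cl₂.
Cl₂ equivalent: 3.791 mg/L × 661,000 L = 2506 g.
Product at 89.4% available Cl: 2506 / 0.894 = 2803 g.

2.80 kg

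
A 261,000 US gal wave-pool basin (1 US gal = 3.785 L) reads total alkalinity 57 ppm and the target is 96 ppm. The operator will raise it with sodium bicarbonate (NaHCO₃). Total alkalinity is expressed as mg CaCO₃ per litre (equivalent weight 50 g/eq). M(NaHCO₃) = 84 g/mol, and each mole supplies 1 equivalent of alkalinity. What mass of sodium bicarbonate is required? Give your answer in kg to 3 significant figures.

Volume: 261,000 US gal × 3.785 L/gal = 987,885 L.
Alkalinity to add: (96 − 57) = 39 mg/L as CaCO₃ × 987,885 L = 38,530 g as CaCO₃.
Equivalents: 38,530 g ÷ 50 g/eq = 770.6 eq.
NaHCO₃ supplies 1 eq per mole → 770.6 mol.
Mass: 770.6 mol × 84 g/mol = 64,730 g.

64.7 kg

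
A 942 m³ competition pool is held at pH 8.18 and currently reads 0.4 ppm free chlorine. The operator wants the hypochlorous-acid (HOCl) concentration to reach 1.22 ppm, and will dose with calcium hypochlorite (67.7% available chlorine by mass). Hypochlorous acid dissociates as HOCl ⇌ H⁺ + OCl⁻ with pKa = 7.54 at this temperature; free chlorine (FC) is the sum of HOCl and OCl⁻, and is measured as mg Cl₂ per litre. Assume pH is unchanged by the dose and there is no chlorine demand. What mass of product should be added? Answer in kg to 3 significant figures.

Volume: 942 m³ = 942,000 L.
[OCl⁻]/[HOCl] = 10^(pH − pKa) = 10^(8.18 − 7.54) = 4.365; fraction as HOCl = 1/(1 + 4.365) = 0.1864.
Free chlorine required for 1.22 ppm HOCl: 1.22 / 0.1864 = 6.545 ppm.
FC to add: 6.545 − 0.4 = 6.145 mg/L as Cl₂.
Cl₂ equivalent: 6.145 mg/L × 942,000 L = 5789 g.
Product at 67.7% available Cl: 5789 / 0.677 = 8551 g.

8.55 kg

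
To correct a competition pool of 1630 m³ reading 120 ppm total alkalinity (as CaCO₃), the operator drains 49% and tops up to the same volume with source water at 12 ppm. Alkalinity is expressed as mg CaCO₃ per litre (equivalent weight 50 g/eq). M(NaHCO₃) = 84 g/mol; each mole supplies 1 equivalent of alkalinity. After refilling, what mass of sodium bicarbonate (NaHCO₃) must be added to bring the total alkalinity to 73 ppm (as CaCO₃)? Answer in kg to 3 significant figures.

16.2 kg

Volume: 1630 m³ = 1,630,000 L.
After draining 49% and refilling: 120 × 0.51 + 12 × 0.49 = 67.08 ppm.
Deficit to target: 73 − 67.08 = 5.92 mg/L.
As CaCO₃: 5.92 mg/L × 1,630,000 L = 9650 g; ÷ 50 g/eq ÷ 1 = 193 mol NaHCO₃.
Mass: 193 × 84 = 16,210 g.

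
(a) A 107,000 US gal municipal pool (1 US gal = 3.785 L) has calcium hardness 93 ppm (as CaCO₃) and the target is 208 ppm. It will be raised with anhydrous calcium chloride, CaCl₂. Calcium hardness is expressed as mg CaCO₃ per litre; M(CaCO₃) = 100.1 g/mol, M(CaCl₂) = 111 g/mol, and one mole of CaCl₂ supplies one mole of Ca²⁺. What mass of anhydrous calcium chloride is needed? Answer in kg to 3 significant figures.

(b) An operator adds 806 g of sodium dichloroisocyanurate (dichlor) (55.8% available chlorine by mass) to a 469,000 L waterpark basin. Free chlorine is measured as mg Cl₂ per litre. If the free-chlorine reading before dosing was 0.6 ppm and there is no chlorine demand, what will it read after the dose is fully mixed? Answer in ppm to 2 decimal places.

(a) Volume: 107,000 US gal × 3.785 L/gal = 404,995 L.
(a) Hardness to add: (208 − 93) = 115 mg/L as CaCO₃ × 404,995 L = 46,570 g as CaCO₃.
(a) Moles of Ca²⁺ (1 mol Ca²⁺ ≡ 1 mol CaCO₃): 46,570 / 100.1 g/mol = 465.3 mol.
(a) Mass of CaCl₂: 465.3 × 111 = 51,650 g.

(b) Available chlorine delivered: 806 g × 0.558 = 449.7 g as Cl₂.
(b) Concentration rise: 449.7 g / 469,000 L = 0.959 mg/L = 0.96 ppm.
(b) Final FC: 0.6 + 0.96 = 1.56 ppm.

(a) 51.6 kg; (b) 1.56 ppm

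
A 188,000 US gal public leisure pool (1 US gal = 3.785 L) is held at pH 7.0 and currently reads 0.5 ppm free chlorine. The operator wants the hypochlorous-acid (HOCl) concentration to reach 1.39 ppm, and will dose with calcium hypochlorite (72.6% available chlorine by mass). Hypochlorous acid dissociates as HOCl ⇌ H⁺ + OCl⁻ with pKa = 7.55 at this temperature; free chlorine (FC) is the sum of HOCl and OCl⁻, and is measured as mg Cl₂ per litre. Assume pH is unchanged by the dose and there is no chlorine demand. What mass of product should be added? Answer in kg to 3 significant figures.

1.26 kg

Volume: 188,000 US gal × 3.785 L/gal = 711,580 L.
[OCl⁻]/[HOCl] = 10^(pH − pKa) = 10^(7.0 − 7.55) = 0.2818; fraction as HOCl = 1/(1 + 0.2818) = 0.7801.
Free chlorine required for 1.39 ppm HOCl: 1.39 / 0.7801 = 1.782 ppm.
FC to add: 1.782 − 0.5 = 1.282 mg/L as Cl₂.
Cl₂ equivalent: 1.282 mg/L × 711,580 L = 912.1 g.
Product at 72.6% available Cl: 912.1 / 0.726 = 1256 g.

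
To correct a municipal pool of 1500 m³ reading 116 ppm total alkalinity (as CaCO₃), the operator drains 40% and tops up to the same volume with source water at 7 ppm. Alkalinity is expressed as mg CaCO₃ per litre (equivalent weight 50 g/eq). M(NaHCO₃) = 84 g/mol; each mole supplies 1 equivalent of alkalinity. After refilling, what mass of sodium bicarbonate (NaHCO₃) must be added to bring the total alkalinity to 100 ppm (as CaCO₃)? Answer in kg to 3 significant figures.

69.6 kg

Volume: 1500 m³ = 1,500,000 L.
After draining 40% and refilling: 116 × 0.60 + 7 × 0.40 = 72.4 ppm.
Deficit to target: 100 − 72.4 = 27.6 mg/L.
As CaCO₃: 27.6 mg/L × 1,500,000 L = 41,400 g; ÷ 50 g/eq ÷ 1 = 828 mol NaHCO₃.
Mass: 828 × 84 = 69,550 g.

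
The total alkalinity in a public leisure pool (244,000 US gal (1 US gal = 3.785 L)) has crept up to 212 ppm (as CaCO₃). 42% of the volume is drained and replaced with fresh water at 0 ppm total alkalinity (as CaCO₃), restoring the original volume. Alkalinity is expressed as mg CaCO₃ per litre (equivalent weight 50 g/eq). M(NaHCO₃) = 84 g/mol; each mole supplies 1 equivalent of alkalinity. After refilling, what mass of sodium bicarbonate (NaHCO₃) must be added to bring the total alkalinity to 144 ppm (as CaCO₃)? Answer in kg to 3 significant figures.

32.6 kg

Volume: 244,000 US gal × 3.785 L/gal = 923,540 L.
After draining 42% and refilling: 212 × 0.58 + 0 × 0.42 = 122.96 ppm.
Deficit to target: 144 − 122.96 = 21.04 mg/L.
As CaCO₃: 21.04 mg/L × 923,540 L = 19,430 g; ÷ 50 g/eq ÷ 1 = 388.6 mol NaHCO₃.
Mass: 388.6 × 84 = 32,640 g.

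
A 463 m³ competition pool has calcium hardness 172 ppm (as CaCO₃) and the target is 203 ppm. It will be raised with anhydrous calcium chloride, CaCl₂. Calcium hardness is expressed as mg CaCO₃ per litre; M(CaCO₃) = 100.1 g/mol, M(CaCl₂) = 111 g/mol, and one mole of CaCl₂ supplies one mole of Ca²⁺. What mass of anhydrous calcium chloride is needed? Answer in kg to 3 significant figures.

Volume: 463 m³ = 463,000 L.
Hardness to add: (203 − 172) = 31 mg/L as CaCO₃ × 463,000 L = 14,350 g as CaCO₃.
Moles of Ca²⁺ (1 mol Ca²⁺ ≡ 1 mol CaCO₃): 14,350 / 100.1 g/mol = 143.4 mol.
Mass of CaCl₂: 143.4 × 111 = 15,920 g.

15.9 kg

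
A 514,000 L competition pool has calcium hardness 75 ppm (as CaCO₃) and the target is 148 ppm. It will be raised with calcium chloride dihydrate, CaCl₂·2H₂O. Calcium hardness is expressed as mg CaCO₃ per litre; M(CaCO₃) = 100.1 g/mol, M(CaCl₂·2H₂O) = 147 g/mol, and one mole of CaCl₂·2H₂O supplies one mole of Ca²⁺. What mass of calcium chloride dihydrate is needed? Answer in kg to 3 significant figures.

55.1 kg

Hardness to add: (148 − 75) = 73 mg/L as CaCO₃ × 514,000 L = 37,520 g as CaCO₃.
Moles of Ca²⁺ (1 mol Ca²⁺ ≡ 1 mol CaCO₃): 37,520 / 100.1 g/mol = 374.8 mol.
Mass of CaCl₂·2H₂O: 374.8 × 147 = 55,100 g.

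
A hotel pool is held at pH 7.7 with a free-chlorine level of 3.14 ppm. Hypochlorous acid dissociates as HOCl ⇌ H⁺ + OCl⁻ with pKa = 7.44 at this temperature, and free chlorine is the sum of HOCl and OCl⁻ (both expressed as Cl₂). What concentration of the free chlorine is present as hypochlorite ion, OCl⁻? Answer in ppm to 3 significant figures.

2.03 ppm

[OCl⁻]/[HOCl] = 10^(pH − pKa) = 10^(7.7 − 7.44) = 10^0.26 = 1.82.
Fraction as HOCl = 1 / (1 + 1.82) = 0.3546.
OCl⁻ = (1 − 0.3546) × 3.14 ppm = 2.026 ppm.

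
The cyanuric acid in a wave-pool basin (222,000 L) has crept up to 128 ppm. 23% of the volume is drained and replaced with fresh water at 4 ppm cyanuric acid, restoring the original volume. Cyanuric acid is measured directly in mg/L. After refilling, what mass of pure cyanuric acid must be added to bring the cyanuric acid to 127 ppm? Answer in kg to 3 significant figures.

After draining 23% and refilling: 128 × 0.77 + 4 × 0.23 = 99.48 ppm.
Deficit to target: 127 − 99.48 = 27.52 mg/L.
Mass: 27.52 mg/L × 222,000 L = 6109 g cyanuric acid.

6.11 kg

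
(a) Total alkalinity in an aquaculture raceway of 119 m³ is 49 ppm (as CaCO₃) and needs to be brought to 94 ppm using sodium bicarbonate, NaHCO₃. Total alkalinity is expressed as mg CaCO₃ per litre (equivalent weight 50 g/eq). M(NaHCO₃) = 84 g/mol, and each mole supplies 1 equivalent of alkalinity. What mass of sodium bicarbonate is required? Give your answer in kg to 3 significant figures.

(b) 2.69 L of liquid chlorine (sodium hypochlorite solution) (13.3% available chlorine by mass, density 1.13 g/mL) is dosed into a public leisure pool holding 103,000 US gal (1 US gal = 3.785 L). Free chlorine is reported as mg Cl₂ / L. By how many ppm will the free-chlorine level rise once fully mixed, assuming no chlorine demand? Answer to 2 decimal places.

(a) 9.00 kg; (b) 1.04 ppm

(a) Volume: 119 m³ = 119,000 L.
(a) Alkalinity to add: (94 − 49) = 45 mg/L as CaCO₃ × 119,000 L = 5355 g as CaCO₃.
(a) Equivalents: 5355 g ÷ 50 g/eq = 107.1 eq.
(a) NaHCO₃ supplies 1 eq per mole → 107.1 mol.
(a) Mass: 107.1 mol × 84 g/mol = 8996 g.

(b) Volume: 103,000 US gal × 3.785 L/gal = 389,855 L.
(b) Mass of solution: 2.69 L × 1000 mL/L × 1.13 g/mL = 3040 g.
(b) Available chlorine delivered: 3040 g × 0.133 = 404.3 g as Cl₂.
(b) Concentration rise: 404.3 g / 389,855 L = 1.037 mg/L = 1.04 ppm.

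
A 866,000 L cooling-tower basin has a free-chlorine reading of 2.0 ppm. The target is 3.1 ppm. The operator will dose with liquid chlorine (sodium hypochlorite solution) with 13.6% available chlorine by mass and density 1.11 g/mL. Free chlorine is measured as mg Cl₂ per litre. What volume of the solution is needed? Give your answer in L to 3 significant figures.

6.31 L

Chlorine deficit: 3.1 − 2.0 = 1.1 ppm = 1.1 mg/L as Cl₂.
Cl₂ equivalent needed: 1.1 mg/L × 866,000 L = 952,600 mg = 952.6 g.
Product at 13.6% available chlorine: 952.6 / 0.136 = 7004 g.
Volume at density 1.11 g/mL: 7004 g ÷ 1.11 g/mL = 6310 mL.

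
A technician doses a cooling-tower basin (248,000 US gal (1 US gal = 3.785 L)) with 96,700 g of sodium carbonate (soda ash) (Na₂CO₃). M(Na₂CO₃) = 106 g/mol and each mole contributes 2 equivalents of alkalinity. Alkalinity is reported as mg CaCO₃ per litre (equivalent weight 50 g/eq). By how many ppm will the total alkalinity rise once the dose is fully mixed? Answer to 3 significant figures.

97.2 ppm

Volume: 248,000 US gal × 3.785 L/gal = 938,680 L.
Moles of Na₂CO₃: 96,700 g ÷ 106 g/mol = 912.3 mol → 1825 eq of alkalinity.
As CaCO₃: 1825 eq × 50 g/eq = 91,230 g.
Rise: 91,230 g / 938,680 L × 1000 = 97.19 mg/L.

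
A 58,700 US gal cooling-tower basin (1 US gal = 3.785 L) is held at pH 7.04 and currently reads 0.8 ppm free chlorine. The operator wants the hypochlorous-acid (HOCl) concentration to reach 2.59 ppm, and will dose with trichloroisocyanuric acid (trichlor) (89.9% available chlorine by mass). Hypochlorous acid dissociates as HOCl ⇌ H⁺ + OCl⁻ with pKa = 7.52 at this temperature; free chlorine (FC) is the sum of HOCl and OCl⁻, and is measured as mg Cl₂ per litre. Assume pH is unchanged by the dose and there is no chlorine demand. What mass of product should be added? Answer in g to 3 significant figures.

Volume: 58,700 US gal × 3.785 L/gal = 222,180 L.
[OCl⁻]/[HOCl] = 10^(pH − pKa) = 10^(7.04 − 7.52) = 0.3311; fraction as HOCl = 1/(1 + 0.3311) = 0.7512.
Free chlorine required for 2.59 ppm HOCl: 2.59 / 0.7512 = 3.448 ppm.
FC to add: 3.448 − 0.8 = 2.648 mg/L as Cl₂.
Cl₂ equivalent: 2.648 mg/L × 222,180 L = 588.2 g.
Product at 89.9% available Cl: 588.2 / 0.899 = 654.3 g.

654 g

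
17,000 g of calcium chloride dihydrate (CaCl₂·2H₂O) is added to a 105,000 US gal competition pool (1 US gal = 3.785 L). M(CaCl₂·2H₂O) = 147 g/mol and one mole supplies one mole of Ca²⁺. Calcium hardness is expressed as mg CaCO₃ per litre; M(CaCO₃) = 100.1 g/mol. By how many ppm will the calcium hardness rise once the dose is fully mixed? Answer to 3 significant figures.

Volume: 105,000 US gal × 3.785 L/gal = 397,425 L.
Moles of Ca²⁺: 17,000 g ÷ 147 g/mol = 115.6 mol.
As CaCO₃: 115.6 mol × 100.1 g/mol = 11,580 g.
Rise: 11,580 g / 397,425 L × 1000 = 29.13 mg/L.

29.1 ppm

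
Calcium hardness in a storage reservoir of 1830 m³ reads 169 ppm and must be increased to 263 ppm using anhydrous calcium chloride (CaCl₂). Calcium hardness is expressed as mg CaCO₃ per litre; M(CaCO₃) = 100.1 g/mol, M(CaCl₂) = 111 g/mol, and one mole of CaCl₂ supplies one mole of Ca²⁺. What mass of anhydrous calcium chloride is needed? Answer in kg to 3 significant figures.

Volume: 1830 m³ = 1,830,000 L.
Hardness to add: (263 − 169) = 94 mg/L as CaCO₃ × 1,830,000 L = 172,000 g as CaCO₃.
Moles of Ca²⁺ (1 mol Ca²⁺ ≡ 1 mol CaCO₃): 172,000 / 100.1 g/mol = 1718 mol.
Mass of CaCl₂: 1718 × 111 = 190,800 g.

191 kg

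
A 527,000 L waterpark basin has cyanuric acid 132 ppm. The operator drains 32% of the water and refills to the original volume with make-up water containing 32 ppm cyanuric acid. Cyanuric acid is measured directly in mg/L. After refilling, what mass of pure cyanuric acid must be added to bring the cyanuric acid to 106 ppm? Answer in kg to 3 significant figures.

After draining 32% and refilling: 132 × 0.68 + 32 × 0.32 = 100 ppm.
Deficit to target: 106 − 100 = 6 mg/L.
Mass: 6 mg/L × 527,000 L = 3162 g cyanuric acid.

3.16 kg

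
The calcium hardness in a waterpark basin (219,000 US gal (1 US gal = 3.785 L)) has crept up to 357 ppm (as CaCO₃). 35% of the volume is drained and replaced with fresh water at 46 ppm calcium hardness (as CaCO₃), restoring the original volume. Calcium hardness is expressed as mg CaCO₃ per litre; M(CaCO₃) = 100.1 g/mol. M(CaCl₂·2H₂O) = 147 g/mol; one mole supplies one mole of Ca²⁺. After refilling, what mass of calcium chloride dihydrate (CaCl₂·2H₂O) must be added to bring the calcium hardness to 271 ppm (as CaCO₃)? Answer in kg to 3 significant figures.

27.8 kg

Volume: 219,000 US gal × 3.785 L/gal = 828,915 L.
After draining 35% and refilling: 357 × 0.65 + 46 × 0.35 = 248.15 ppm.
Deficit to target: 271 − 248.15 = 22.85 mg/L.
As CaCO₃: 22.85 mg/L × 828,915 L = 18,940 g; ÷ 100.1 = 189.2 mol Ca²⁺.
Mass: 189.2 × 147 = 27,820 g.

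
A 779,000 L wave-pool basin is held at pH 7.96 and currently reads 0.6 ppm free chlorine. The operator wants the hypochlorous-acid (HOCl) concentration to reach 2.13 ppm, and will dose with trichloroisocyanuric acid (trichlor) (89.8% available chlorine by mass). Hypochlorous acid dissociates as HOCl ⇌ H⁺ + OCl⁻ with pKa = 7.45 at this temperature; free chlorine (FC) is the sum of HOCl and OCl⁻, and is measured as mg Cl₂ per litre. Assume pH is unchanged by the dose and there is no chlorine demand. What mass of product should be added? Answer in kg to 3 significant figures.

7.31 kg

[OCl⁻]/[HOCl] = 10^(pH − pKa) = 10^(7.96 − 7.45) = 3.236; fraction as HOCl = 1/(1 + 3.236) = 0.2361.
Free chlorine required for 2.13 ppm HOCl: 2.13 / 0.2361 = 9.023 ppm.
FC to add: 9.023 − 0.6 = 8.423 mg/L as Cl₂.
Cl₂ equivalent: 8.423 mg/L × 779,000 L = 6561 g.
Product at 89.8% available Cl: 6561 / 0.898 = 7306 g.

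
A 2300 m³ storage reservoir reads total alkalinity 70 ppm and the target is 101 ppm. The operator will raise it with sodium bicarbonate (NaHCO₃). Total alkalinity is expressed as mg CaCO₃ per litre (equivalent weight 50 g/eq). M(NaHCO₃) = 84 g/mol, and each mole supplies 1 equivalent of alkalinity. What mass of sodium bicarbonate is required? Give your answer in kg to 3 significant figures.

Volume: 2300 m³ = 2,300,000 L.
Alkalinity to add: (101 − 70) = 31 mg/L as CaCO₃ × 2,300,000 L = 71,300 g as CaCO₃.
Equivalents: 71,300 g ÷ 50 g/eq = 1426 eq.
NaHCO₃ supplies 1 eq per mole → 1426 mol.
Mass: 1426 mol × 84 g/mol = 119,800 g.

120 kg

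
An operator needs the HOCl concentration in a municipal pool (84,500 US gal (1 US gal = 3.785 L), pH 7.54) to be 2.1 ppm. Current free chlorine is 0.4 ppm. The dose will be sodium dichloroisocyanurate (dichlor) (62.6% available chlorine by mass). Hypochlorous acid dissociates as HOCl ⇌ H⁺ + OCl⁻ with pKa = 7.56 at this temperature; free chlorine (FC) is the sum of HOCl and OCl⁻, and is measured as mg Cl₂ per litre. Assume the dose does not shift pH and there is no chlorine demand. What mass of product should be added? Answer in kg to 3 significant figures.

1.89 kg

Volume: 84,500 US gal × 3.785 L/gal = 319,832 L.
[OCl⁻]/[HOCl] = 10^(pH − pKa) = 10^(7.54 − 7.56) = 0.955; fraction as HOCl = 1/(1 + 0.955) = 0.5115.
Free chlorine required for 2.1 ppm HOCl: 2.1 / 0.5115 = 4.105 ppm.
FC to add: 4.105 − 0.4 = 3.705 mg/L as Cl₂.
Cl₂ equivalent: 3.705 mg/L × 319,832 L = 1185 g.
Product at 62.6% available Cl: 1185 / 0.626 = 1893 g.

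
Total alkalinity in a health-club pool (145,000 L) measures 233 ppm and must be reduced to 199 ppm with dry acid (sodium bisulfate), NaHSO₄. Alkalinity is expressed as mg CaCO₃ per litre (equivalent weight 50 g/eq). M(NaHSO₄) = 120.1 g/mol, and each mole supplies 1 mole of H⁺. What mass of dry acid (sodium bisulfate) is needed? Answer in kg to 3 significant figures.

Alkalinity to neutralize: (233 − 199) = 34 mg/L as CaCO₃ × 145,000 L = 4930 g as CaCO₃.
Equivalents of H⁺ required: 4930 ÷ 50 g/eq = 98.6 eq = 98.6 mol NaHSO₄.
Mass of NaHSO₄: 98.6 × 120.1 = 11,840 g.

11.8 kg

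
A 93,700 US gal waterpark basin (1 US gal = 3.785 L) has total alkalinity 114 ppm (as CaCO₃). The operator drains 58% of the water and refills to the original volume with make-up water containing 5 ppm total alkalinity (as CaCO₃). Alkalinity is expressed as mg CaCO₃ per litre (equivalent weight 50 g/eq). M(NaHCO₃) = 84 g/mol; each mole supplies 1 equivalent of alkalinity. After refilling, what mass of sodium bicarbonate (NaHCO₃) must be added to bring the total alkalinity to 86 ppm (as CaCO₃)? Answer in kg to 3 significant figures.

21.0 kg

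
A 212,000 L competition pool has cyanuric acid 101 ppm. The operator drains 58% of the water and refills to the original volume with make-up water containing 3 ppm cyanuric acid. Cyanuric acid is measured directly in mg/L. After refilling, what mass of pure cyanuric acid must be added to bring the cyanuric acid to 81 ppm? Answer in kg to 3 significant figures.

After draining 58% and refilling: 101 × 0.42 + 3 × 0.58 = 44.16 ppm.
Deficit to target: 81 − 44.16 = 36.84 mg/L.
Mass: 36.84 mg/L × 212,000 L = 7810 g cyanuric acid.

7.81 kg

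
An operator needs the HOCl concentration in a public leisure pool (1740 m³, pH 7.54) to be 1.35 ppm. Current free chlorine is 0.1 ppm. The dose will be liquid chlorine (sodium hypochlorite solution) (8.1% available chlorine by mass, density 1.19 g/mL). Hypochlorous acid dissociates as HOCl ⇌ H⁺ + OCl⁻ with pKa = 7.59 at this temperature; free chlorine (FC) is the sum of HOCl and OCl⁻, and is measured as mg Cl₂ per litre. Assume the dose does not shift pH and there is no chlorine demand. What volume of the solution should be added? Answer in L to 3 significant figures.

Volume: 1740 m³ = 1,740,000 L.
[OCl⁻]/[HOCl] = 10^(pH − pKa) = 10^(7.54 − 7.59) = 0.8913; fraction as HOCl = 1/(1 + 0.8913) = 0.5288.
Free chlorine required for 1.35 ppm HOCl: 1.35 / 0.5288 = 2.553 ppm.
FC to add: 2.553 − 0.1 = 2.453 mg/L as Cl₂.
Cl₂ equivalent: 2.453 mg/L × 1,740,000 L = 4269 g.
Product at 8.1% available Cl: 4269 / 0.081 = 52,700 g.
Volume: 52,700 g ÷ 1.19 g/mL = 44,280 mL.

44.3 L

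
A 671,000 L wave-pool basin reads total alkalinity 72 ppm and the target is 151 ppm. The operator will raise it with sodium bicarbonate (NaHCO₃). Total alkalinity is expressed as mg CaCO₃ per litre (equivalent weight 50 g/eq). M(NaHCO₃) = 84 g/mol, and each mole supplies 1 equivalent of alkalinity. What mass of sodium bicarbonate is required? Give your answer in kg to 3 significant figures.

89.1 kg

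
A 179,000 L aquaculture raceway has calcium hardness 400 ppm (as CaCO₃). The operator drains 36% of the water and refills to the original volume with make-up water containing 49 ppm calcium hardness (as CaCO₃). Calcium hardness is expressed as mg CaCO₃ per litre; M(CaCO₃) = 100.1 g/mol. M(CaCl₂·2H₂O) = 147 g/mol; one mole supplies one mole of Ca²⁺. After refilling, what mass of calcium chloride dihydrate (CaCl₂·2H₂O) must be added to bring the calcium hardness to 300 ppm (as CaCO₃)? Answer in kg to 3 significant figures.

6.93 kg

After draining 36% and refilling: 400 × 0.64 + 49 × 0.36 = 273.64 ppm.
Deficit to target: 300 − 273.64 = 26.36 mg/L.
As CaCO₃: 26.36 mg/L × 179,000 L = 4718 g; ÷ 100.1 = 47.14 mol Ca²⁺.
Mass: 47.14 × 147 = 6929 g.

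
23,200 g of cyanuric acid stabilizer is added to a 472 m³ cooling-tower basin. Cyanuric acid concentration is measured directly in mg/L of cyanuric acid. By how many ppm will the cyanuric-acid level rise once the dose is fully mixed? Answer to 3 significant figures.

49.2 ppm

Volume: 472 m³ = 472,000 L.
Rise: 23,200 g / 472,000 L × 1000 = 49.15 mg/L.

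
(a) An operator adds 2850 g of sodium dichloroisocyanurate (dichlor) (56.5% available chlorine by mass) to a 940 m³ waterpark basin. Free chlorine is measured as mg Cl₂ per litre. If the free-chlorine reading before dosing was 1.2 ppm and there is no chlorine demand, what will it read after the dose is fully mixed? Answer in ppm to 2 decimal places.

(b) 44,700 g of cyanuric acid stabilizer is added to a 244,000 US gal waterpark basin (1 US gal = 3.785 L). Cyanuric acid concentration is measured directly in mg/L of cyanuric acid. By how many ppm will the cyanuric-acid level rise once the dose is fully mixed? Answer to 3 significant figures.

(a) Volume: 940 m³ = 940,000 L.
(a) Available chlorine delivered: 2850 g × 0.565 = 1610 g as Cl₂.
(a) Concentration rise: 1610 g / 940,000 L = 1.713 mg/L = 1.71 ppm.
(a) Final FC: 1.2 + 1.71 = 2.91 ppm.

(b) Volume: 244,000 US gal × 3.785 L/gal = 923,540 L.
(b) Rise: 44,700 g / 923,540 L × 1000 = 48.4 mg/L.

(a) 2.91 ppm; (b) 48.4 ppm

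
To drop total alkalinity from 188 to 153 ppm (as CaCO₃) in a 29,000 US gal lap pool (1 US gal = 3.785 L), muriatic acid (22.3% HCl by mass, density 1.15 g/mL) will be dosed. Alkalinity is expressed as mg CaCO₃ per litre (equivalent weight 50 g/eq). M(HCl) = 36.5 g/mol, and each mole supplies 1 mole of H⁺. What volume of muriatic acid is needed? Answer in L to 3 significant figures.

Volume: 29,000 US gal × 3.785 L/gal = 109,765 L.
Alkalinity to neutralize: (188 − 153) = 35 mg/L as CaCO₃ × 109,765 L = 3842 g as CaCO₃.
Equivalents of H⁺ required: 3842 ÷ 50 g/eq = 76.84 eq = 76.84 mol HCl.
Mass of HCl: 76.84 × 36.5 = 2804 g.
Mass of 22.3% solution: 2804 / 0.223 = 12,580 g.
Volume: 12,580 g ÷ 1.15 g/mL = 10,940 mL.

10.9 L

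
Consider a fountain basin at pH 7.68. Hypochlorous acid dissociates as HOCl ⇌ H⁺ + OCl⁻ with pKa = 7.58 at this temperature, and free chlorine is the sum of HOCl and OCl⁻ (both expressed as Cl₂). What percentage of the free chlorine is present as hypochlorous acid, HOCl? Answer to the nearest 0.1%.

44.3%

[OCl⁻]/[HOCl] = 10^(pH − pKa) = 10^(7.68 − 7.58) = 10^0.10 = 1.259.
Fraction as HOCl = 1 / (1 + 1.259) = 0.4427.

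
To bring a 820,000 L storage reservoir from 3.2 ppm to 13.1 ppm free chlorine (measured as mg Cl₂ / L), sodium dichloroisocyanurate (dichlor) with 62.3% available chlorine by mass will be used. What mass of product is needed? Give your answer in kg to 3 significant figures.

13.0 kg

Chlorine deficit: 13.1 − 3.2 = 9.9 ppm = 9.9 mg/L as Cl₂.
Cl₂ equivalent needed: 9.9 mg/L × 820,000 L = 8,118,000 mg = 8118 g.
Product at 62.3% available chlorine: 8118 / 0.623 = 13,030 g.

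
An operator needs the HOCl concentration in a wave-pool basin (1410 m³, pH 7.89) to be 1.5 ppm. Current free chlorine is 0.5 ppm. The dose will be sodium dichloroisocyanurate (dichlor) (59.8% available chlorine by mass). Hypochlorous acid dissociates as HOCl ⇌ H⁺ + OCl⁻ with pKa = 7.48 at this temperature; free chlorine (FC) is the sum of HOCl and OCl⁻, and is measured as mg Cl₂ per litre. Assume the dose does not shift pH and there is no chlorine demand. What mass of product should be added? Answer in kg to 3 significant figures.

11.4 kg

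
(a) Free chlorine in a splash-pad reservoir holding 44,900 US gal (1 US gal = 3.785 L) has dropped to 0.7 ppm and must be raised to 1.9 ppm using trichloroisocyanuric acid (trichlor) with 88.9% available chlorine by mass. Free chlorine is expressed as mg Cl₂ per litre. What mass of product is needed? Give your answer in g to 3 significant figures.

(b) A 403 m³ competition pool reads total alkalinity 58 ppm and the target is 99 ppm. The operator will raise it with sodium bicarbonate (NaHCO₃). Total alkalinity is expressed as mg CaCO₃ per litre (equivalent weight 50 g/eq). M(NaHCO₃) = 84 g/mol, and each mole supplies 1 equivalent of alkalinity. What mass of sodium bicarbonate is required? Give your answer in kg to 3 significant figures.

(a) 229 g; (b) 27.8 kg

(a) Volume: 44,900 US gal × 3.785 L/gal = 169,946 L.
(a) Chlorine deficit: 1.9 − 0.7 = 1.2 ppm = 1.2 mg/L as Cl₂.
(a) Cl₂ equivalent needed: 1.2 mg/L × 169,946 L = 203,900 mg = 203.9 g.
(a) Product at 88.9% available chlorine: 203.9 / 0.889 = 229.4 g.

(b) Volume: 403 m³ = 403,000 L.
(b) Alkalinity to add: (99 − 58) = 41 mg/L as CaCO₃ × 403,000 L = 16,520 g as CaCO₃.
(b) Equivalents: 16,520 g ÷ 50 g/eq = 330.5 eq.
(b) NaHCO₃ supplies 1 eq per mole → 330.5 mol.
(b) Mass: 330.5 mol × 84 g/mol = 27,760 g.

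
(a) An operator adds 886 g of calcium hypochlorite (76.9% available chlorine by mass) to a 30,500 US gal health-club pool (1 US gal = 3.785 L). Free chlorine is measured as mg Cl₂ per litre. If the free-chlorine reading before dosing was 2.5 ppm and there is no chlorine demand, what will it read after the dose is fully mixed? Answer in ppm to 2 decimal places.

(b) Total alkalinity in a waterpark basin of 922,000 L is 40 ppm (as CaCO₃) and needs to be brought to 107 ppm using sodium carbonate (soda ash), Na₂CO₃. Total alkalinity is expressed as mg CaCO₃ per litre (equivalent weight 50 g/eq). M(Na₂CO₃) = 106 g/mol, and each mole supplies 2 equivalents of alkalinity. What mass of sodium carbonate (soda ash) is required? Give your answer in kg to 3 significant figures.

(a) Volume: 30,500 US gal × 3.785 L/gal = 115,442 L.
(a) Available chlorine delivered: 886 g × 0.769 = 681.3 g as Cl₂.
(a) Concentration rise: 681.3 g / 115,442 L = 5.902 mg/L = 5.90 ppm.
(a) Final FC: 2.5 + 5.90 = 8.40 ppm.

(b) Alkalinity to add: (107 − 40) = 67 mg/L as CaCO₃ × 922,000 L = 61,770 g as CaCO₃.
(b) Equivalents: 61,770 g ÷ 50 g/eq = 1235 eq.
(b) Each mole of Na₂CO₃ supplies 2 eq, so 1235 / 2 = 617.7 mol.
(b) Mass: 617.7 mol × 106 g/mol = 65,480 g.

(a) 8.40 ppm; (b) 65.5 kg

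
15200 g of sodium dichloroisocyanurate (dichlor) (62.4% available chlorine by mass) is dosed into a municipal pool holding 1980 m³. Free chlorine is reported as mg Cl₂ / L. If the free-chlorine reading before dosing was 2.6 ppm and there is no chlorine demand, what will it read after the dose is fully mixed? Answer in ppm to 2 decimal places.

Volume: 1980 m³ = 1,980,000 L.
Available chlorine delivered: 15,200 g × 0.624 = 9485 g as Cl₂.
Concentration rise: 9485 g / 1,980,000 L = 4.79 mg/L = 4.79 ppm.
Final FC: 2.6 + 4.79 = 7.39 ppm.

7.39 ppm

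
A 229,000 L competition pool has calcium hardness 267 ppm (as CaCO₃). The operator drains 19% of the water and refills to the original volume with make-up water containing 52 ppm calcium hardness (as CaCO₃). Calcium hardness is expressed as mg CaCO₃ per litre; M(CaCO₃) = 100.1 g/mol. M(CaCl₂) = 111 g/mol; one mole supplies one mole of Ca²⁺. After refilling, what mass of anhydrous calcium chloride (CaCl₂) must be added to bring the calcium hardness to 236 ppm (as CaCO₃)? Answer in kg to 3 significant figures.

After draining 19% and refilling: 267 × 0.81 + 52 × 0.19 = 226.15 ppm.
Deficit to target: 236 − 226.15 = 9.85 mg/L.
As CaCO₃: 9.85 mg/L × 229,000 L = 2256 g; ÷ 100.1 = 22.53 mol Ca²⁺.
Mass: 22.53 × 111 = 2501 g.

2.50 kg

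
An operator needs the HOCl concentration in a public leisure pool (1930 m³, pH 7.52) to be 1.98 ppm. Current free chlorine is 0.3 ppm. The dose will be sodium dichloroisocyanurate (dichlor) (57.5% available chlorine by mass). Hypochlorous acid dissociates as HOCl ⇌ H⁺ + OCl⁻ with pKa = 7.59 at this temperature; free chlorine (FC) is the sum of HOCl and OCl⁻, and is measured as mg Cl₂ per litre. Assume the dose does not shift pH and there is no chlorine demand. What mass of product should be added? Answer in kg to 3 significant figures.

11.3 kg

Volume: 1930 m³ = 1,930,000 L.
[OCl⁻]/[HOCl] = 10^(pH − pKa) = 10^(7.52 − 7.59) = 0.8511; fraction as HOCl = 1/(1 + 0.8511) = 0.5402.
Free chlorine required for 1.98 ppm HOCl: 1.98 / 0.5402 = 3.665 ppm.
FC to add: 3.665 − 0.3 = 3.365 mg/L as Cl₂.
Cl₂ equivalent: 3.365 mg/L × 1,930,000 L = 6495 g.
Product at 57.5% available Cl: 6495 / 0.575 = 11,300 g.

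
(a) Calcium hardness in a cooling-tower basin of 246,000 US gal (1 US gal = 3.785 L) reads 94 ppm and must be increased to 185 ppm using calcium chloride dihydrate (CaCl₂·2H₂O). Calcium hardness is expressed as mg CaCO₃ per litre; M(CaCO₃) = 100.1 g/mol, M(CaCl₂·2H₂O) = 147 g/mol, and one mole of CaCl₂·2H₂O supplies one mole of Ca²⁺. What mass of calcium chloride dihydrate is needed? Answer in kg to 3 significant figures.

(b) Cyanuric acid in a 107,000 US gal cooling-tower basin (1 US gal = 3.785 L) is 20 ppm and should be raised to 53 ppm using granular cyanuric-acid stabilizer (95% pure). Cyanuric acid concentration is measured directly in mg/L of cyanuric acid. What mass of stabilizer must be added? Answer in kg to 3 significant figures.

(a) Volume: 246,000 US gal × 3.785 L/gal = 931,110 L.
(a) Hardness to add: (185 − 94) = 91 mg/L as CaCO₃ × 931,110 L = 84,730 g as CaCO₃.
(a) Moles of Ca²⁺ (1 mol Ca²⁺ ≡ 1 mol CaCO₃): 84,730 / 100.1 g/mol = 846.5 mol.
(a) Mass of CaCl₂·2H₂O: 846.5 × 147 = 124,400 g.

(b) Volume: 107,000 US gal × 3.785 L/gal = 404,995 L.
(b) CYA to add: (53 − 20) = 33 mg/L × 404,995 L = 13,360 g cyanuric acid.
(b) At 95% purity: 13,360 / 0.95 = 14,070 g product.

(a) 124 kg; (b) 14.1 kg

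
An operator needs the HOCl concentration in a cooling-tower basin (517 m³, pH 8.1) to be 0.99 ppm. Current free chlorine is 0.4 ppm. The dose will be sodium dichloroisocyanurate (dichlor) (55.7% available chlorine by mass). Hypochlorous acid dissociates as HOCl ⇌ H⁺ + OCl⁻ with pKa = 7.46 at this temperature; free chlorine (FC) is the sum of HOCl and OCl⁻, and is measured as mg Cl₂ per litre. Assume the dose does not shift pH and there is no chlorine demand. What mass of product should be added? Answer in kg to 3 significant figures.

4.56 kg

Volume: 517 m³ = 517,000 L.
[OCl⁻]/[HOCl] = 10^(pH − pKa) = 10^(8.1 − 7.46) = 4.365; fraction as HOCl = 1/(1 + 4.365) = 0.1864.
Free chlorine required for 0.99 ppm HOCl: 0.99 / 0.1864 = 5.312 ppm.
FC to add: 5.312 − 0.4 = 4.912 mg/L as Cl₂.
Cl₂ equivalent: 4.912 mg/L × 517,000 L = 2539 g.
Product at 55.7% available Cl: 2539 / 0.557 = 4559 g.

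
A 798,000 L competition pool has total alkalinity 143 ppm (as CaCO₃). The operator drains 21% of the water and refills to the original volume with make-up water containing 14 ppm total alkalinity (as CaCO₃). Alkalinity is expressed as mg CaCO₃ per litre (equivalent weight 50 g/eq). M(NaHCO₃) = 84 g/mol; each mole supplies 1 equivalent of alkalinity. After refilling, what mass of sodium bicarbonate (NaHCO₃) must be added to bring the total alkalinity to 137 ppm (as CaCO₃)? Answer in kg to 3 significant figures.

28.3 kg

After draining 21% and refilling: 143 × 0.79 + 14 × 0.21 = 115.91 ppm.
Deficit to target: 137 − 115.91 = 21.09 mg/L.
As CaCO₃: 21.09 mg/L × 798,000 L = 16,830 g; ÷ 50 g/eq ÷ 1 = 336.6 mol NaHCO₃.
Mass: 336.6 × 84 = 28,270 g.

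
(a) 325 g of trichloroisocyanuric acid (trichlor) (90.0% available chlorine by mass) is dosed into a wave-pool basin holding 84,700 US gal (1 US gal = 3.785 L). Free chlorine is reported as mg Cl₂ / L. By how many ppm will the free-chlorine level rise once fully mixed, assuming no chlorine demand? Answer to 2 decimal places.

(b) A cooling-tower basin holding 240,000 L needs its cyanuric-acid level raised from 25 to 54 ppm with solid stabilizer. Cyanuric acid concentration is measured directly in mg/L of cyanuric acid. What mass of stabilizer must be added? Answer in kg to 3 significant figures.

(a) Volume: 84,700 US gal × 3.785 L/gal = 320,590 L.
(a) Available chlorine delivered: 325 g × 0.9 = 292.5 g as Cl₂.
(a) Concentration rise: 292.5 g / 320,590 L = 0.9124 mg/L = 0.91 ppm.

(b) CYA to add: (54 − 25) = 29 mg/L × 240,000 L = 6960 g cyanuric acid.

(a) 0.91 ppm; (b) 6.96 kg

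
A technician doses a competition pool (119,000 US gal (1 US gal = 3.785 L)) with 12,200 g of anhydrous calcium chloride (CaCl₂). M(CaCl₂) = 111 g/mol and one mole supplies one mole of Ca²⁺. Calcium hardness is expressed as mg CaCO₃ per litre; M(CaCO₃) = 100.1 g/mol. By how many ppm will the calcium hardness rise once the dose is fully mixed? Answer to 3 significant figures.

Volume: 119,000 US gal × 3.785 L/gal = 450,415 L.
Moles of Ca²⁺: 12,200 g ÷ 111 g/mol = 109.9 mol.
As CaCO₃: 109.9 mol × 100.1 g/mol = 11,000 g.
Rise: 11,000 g / 450,415 L × 1000 = 24.43 mg/L.

24.4 ppm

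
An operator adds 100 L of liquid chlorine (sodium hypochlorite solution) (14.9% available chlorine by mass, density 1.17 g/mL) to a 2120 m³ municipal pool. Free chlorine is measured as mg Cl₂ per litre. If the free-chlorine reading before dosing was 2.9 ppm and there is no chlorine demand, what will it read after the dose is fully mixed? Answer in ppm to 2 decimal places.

Volume: 2120 m³ = 2,120,000 L.
Mass of solution: 100 L × 1000 mL/L × 1.17 g/mL = 117,000 g.
Available chlorine delivered: 117,000 g × 0.149 = 17,430 g as Cl₂.
Concentration rise: 17,430 g / 2,120,000 L = 8.223 mg/L = 8.22 ppm.
Final FC: 2.9 + 8.22 = 11.12 ppm.

11.12 ppm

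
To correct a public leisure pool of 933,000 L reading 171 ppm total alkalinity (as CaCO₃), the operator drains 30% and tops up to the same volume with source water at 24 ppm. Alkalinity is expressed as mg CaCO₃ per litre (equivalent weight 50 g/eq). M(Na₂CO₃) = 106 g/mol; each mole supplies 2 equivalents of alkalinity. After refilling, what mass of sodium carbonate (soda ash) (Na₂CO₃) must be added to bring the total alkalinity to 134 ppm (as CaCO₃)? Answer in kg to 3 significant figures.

7.02 kg

After draining 30% and refilling: 171 × 0.70 + 24 × 0.30 = 126.9 ppm.
Deficit to target: 134 − 126.9 = 7.1 mg/L.
As CaCO₃: 7.1 mg/L × 933,000 L = 6624 g; ÷ 50 g/eq ÷ 2 = 66.24 mol Na₂CO₃.
Mass: 66.24 × 106 = 7022 g.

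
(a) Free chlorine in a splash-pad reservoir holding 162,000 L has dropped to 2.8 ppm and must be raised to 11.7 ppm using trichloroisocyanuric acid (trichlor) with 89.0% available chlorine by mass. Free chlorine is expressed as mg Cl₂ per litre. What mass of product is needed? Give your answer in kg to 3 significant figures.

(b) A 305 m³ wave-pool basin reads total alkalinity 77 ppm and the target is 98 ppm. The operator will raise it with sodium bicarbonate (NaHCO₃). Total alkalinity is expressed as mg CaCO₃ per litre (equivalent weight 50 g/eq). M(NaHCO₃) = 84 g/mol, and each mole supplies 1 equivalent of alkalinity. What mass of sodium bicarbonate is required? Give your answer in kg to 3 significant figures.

(a) 1.62 kg; (b) 10.8 kg

(a) Chlorine deficit: 11.7 − 2.8 = 8.9 ppm = 8.9 mg/L as Cl₂.
(a) Cl₂ equivalent needed: 8.9 mg/L × 162,000 L = 1,442,000 mg = 1442 g.
(a) Product at 89.0% available chlorine: 1442 / 0.89 = 1620 g.

(b) Volume: 305 m³ = 305,000 L.
(b) Alkalinity to add: (98 − 77) = 21 mg/L as CaCO₃ × 305,000 L = 6405 g as CaCO₃.
(b) Equivalents: 6405 g ÷ 50 g/eq = 128.1 eq.
(b) NaHCO₃ supplies 1 eq per mole → 128.1 mol.
(b) Mass: 128.1 mol × 84 g/mol = 10,760 g.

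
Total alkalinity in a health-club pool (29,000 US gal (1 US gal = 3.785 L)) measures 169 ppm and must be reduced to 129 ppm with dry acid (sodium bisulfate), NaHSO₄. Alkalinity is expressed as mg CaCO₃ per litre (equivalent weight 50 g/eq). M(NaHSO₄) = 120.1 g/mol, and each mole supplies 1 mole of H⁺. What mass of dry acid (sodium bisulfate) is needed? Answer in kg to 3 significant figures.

10.5 kg

Volume: 29,000 US gal × 3.785 L/gal = 109,765 L.
Alkalinity to neutralize: (169 − 129) = 40 mg/L as CaCO₃ × 109,765 L = 4391 g as CaCO₃.
Equivalents of H⁺ required: 4391 ÷ 50 g/eq = 87.81 eq = 87.81 mol NaHSO₄.
Mass of NaHSO₄: 87.81 × 120.1 = 10,550 g.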